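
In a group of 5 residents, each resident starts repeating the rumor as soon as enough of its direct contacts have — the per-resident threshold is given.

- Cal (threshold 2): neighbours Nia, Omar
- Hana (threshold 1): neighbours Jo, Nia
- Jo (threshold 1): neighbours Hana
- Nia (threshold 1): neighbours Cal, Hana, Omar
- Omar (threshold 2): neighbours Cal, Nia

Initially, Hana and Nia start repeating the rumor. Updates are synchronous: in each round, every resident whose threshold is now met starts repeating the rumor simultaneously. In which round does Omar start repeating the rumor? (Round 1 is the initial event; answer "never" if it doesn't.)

Round 1 — Hana, Nia start repeating the rumor (initial).
Round 2 — checking thresholds:
  Cal: 1 of 2 neighbours < 2, below threshold.
  Jo: 1 of 1 neighbours ≥ 1, starts repeating the rumor.
  Omar: 1 of 2 neighbours < 2, below threshold.
Round 3 — no new spreads; cascade stops.

never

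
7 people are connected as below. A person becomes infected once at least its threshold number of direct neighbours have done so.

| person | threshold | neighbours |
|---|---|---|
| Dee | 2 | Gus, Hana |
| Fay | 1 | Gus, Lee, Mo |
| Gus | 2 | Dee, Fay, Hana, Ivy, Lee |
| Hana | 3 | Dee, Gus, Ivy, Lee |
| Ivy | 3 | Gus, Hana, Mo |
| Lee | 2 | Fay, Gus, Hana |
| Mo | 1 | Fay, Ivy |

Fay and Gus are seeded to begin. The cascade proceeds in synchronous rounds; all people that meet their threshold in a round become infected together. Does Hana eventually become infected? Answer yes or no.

no

Round 1 — Fay, Gus become infected (initial).
Round 2 — checking thresholds:
  Dee: 1 of 2 neighbours < 2, below threshold.
  Hana: 1 of 4 neighbours < 3, below threshold.
  Ivy: 1 of 3 neighbours < 3, below threshold.
  Lee: 2 of 3 neighbours ≥ 2, becomes infected.
  Mo: 1 of 2 neighbours ≥ 1, becomes infected.
Round 3 — no new infections; cascade stops.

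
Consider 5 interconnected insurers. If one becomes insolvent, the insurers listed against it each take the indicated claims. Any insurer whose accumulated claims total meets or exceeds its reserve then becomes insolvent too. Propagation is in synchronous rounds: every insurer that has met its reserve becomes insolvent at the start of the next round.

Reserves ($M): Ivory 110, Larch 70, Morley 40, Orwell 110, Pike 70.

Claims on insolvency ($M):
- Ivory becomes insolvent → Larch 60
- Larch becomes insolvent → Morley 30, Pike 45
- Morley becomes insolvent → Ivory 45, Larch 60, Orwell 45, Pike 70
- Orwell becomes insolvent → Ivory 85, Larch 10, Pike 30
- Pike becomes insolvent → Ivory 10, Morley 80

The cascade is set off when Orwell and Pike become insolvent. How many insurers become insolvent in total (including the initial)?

5

Round 1 — Orwell, Pike become insolvent (initial).
  Ivory: +85+10 → 95 < 110
  Larch: +10 → 10 < 70
  Morley: +80 → 80 ≥ 40
Round 2 — Morley becomes insolvent.
  Ivory: +45 → 140 ≥ 110
  Larch: +60 → 70 ≥ 70
Round 3 — Ivory, Larch become insolvent.
No further insolvencies.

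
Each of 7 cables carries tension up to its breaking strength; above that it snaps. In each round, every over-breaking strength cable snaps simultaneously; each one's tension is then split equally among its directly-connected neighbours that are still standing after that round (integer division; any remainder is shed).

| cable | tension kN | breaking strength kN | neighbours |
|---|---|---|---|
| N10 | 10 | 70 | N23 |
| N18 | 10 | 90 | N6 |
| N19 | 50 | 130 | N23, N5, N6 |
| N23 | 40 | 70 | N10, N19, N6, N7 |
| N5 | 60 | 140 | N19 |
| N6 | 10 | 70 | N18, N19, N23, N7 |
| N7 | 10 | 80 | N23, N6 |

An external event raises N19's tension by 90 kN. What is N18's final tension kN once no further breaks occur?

Round 1 — N19 at 140 > 130. N19 snaps.
  N19 sheds 140 kN to N23, N5, N6: 46 each (2 lost).
    N23: 40+46 = 86 > 70
    N5: 60+46 = 106 ≤ 140
    N6: 10+46 = 56 ≤ 70
Round 2 — N23 snaps.
  N23 sheds 86 kN to N10, N6, N7: 28 each (2 lost).
    N10: 10+28 = 38 ≤ 70
    N6: 56+28 = 84 > 70
    N7: 10+28 = 38 ≤ 80
Round 3 — N6 snaps.
  N6 sheds 84 kN to N18, N7: 42 each.
    N18: 10+42 = 52 ≤ 90
    N7: 38+42 = 80 ≤ 80
No further breaks.

52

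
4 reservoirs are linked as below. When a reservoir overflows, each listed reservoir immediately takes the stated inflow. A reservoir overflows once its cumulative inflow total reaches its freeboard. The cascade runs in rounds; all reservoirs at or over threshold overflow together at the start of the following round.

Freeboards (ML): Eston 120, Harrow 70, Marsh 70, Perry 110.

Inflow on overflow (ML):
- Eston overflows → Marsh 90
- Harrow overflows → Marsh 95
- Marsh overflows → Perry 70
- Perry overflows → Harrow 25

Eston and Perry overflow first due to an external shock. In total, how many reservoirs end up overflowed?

Round 1 — Eston, Perry overflow (initial).
  Harrow: +25 → 25 < 70
  Marsh: +90 → 90 ≥ 70
Round 2 — Marsh overflows.
No further overflows.

3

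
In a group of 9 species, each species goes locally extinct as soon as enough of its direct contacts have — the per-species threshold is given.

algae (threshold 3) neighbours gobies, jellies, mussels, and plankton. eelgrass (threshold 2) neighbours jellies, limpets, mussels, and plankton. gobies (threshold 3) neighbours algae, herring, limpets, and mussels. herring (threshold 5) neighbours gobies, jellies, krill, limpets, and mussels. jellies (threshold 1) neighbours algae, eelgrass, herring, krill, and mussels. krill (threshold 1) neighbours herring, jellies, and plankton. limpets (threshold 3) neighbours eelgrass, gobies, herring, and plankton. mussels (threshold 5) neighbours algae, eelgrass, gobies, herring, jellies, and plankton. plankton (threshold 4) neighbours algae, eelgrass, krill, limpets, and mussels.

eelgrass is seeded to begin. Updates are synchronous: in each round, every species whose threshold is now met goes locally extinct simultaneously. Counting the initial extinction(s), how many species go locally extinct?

3

Round 1 — eelgrass goes locally extinct (initial).
Round 2 — checking thresholds:
  jellies: 1 of 5 neighbours ≥ 1, goes locally extinct.
  limpets: 1 of 4 neighbours < 3, below threshold.
  mussels: 1 of 6 neighbours < 5, below threshold.
  plankton: 1 of 5 neighbours < 4, below threshold.
Round 3 — checking thresholds:
  algae: 1 of 4 neighbours < 3, below threshold.
  herring: 1 of 5 neighbours < 5, below threshold.
  krill: 1 of 3 neighbours ≥ 1, goes locally extinct.
  limpets: 1 of 4 neighbours < 3, below threshold.
  mussels: 2 of 6 neighbours < 5, below threshold.
  plankton: 1 of 5 neighbours < 4, below threshold.
Round 4 — no new extinctions; cascade stops.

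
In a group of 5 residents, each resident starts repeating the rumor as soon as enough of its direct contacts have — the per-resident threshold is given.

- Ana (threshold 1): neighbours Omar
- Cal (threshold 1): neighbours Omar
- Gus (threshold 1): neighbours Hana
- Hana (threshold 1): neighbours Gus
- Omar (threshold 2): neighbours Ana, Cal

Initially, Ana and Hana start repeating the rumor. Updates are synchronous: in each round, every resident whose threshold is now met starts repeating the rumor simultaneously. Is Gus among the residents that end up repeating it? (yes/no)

Round 1 — Ana, Hana start repeating the rumor (initial).
Round 2 — checking thresholds:
  Gus: 1 of 1 neighbours ≥ 1, starts repeating the rumor.
  Omar: 1 of 2 neighbours < 2, below threshold.
Round 3 — no new spreads; cascade stops.

yes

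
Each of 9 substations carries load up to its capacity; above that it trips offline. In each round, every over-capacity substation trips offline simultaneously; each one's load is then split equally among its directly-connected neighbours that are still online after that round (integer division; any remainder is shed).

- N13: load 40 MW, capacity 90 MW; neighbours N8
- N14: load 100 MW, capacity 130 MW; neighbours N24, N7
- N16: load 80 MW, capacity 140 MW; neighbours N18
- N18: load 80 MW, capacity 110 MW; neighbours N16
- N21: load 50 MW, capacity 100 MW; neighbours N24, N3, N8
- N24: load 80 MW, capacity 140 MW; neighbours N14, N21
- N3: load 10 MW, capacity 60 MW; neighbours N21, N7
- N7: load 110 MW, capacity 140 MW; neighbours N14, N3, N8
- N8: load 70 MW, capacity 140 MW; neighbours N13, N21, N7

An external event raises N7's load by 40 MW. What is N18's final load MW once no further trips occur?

80

Round 1 — N7 at 150 > 140. N7 trips offline.
  N7 sheds 150 MW to N14, N3, N8: 50 each.
    N14: 100+50 = 150 > 130
    N3: 10+50 = 60 ≤ 60
    N8: 70+50 = 120 ≤ 140
Round 2 — N14 trips offline.
  N14 sheds 150 MW to N24: 150 each.
    N24: 80+150 = 230 > 140
Round 3 — N24 trips offline.
  N24 sheds 230 MW to N21: 230 each.
    N21: 50+230 = 280 > 100
Round 4 — N21 trips offline.
  N21 sheds 280 MW to N3, N8: 140 each.
    N3: 60+140 = 200 > 60
    N8: 120+140 = 260 > 140
Round 5 — N3, N8 trip offline.
  N3 sheds 200 MW: no online neighbours, lost.
  N8 sheds 260 MW to N13: 260 each.
    N13: 40+260 = 300 > 90
Round 6 — N13 trips offline.
  N13 sheds 300 MW: no online neighbours, lost.
No further trips.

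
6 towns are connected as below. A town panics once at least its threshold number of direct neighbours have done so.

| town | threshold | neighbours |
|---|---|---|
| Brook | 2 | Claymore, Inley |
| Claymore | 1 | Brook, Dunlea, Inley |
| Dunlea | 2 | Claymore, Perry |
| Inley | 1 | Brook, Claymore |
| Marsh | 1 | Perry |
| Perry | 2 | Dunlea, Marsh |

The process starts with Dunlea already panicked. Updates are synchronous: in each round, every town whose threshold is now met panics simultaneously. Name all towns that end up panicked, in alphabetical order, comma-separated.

Round 1 — Dunlea panics (initial).
Round 2 — checking thresholds:
  Claymore: 1 of 3 neighbours ≥ 1, panics.
  Perry: 1 of 2 neighbours < 2, holds.
Round 3 — checking thresholds:
  Brook: 1 of 2 neighbours < 2, holds.
  Inley: 1 of 2 neighbours ≥ 1, panics.
  Perry: 1 of 2 neighbours < 2, holds.
Round 4 — checking thresholds:
  Brook: 2 of 2 neighbours ≥ 2, panics.
  Perry: 1 of 2 neighbours < 2, holds.
Round 5 — no new panics; cascade stops.

Brook, Claymore, Dunlea, Inley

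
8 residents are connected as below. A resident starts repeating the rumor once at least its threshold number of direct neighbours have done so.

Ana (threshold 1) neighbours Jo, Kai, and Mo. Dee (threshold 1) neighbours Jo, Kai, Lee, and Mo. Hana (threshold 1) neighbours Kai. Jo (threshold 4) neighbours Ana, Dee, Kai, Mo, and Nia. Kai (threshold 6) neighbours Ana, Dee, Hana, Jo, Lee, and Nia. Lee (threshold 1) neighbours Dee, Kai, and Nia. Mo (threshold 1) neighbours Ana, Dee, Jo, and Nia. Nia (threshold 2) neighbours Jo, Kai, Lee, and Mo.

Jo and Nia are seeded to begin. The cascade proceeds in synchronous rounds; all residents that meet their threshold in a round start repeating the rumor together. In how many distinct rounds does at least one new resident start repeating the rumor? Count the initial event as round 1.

2

Round 1 — Jo, Nia start repeating the rumor (initial).
Round 2 — checking thresholds:
  Ana: 1 of 3 neighbours ≥ 1, starts repeating the rumor.
  Dee: 1 of 4 neighbours ≥ 1, starts repeating the rumor.
  Kai: 2 of 6 neighbours < 6, below threshold.
  Lee: 1 of 3 neighbours ≥ 1, starts repeating the rumor.
  Mo: 2 of 4 neighbours ≥ 1, starts repeating the rumor.
Round 3 — no new spreads; cascade stops.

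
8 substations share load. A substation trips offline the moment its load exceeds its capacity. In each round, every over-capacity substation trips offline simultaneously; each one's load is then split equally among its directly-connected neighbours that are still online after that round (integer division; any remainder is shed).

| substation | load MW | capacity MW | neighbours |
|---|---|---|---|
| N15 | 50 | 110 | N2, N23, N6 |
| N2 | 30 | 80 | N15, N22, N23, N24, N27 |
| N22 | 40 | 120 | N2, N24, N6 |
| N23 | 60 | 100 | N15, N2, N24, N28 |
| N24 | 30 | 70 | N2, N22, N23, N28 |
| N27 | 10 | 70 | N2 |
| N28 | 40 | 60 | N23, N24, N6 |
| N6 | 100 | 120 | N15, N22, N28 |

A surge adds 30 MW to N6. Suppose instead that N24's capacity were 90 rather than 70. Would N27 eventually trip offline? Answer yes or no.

With N24's capacity at 90:
Round 1 — N6 at 130 > 120. N6 trips offline.
  N6 sheds 130 MW to N15, N22, N28: 43 each (1 lost).
    N15: 50+43 = 93 ≤ 110
    N22: 40+43 = 83 ≤ 120
    N28: 40+43 = 83 > 60
Round 2 — N28 trips offline.
  N28 sheds 83 MW to N23, N24: 41 each (1 lost).
    N23: 60+41 = 101 > 100
    N24: 30+41 = 71 ≤ 90
Round 3 — N23 trips offline.
  N23 sheds 101 MW to N15, N2, N24: 33 each (2 lost).
    N15: 93+33 = 126 > 110
    N2: 30+33 = 63 ≤ 80
    N24: 71+33 = 104 > 90
Round 4 — N15, N24 trip offline.
  N15 sheds 126 MW to N2: 126 each.
    N2: 63+126 = 189 > 80
  N24 sheds 104 MW to N2, N22: 52 each.
    N2: 189+52 = 241 > 80
    N22: 83+52 = 135 > 120
Round 5 — N2, N22 trip offline.
  N2 sheds 241 MW to N27: 241 each.
    N27: 10+241 = 251 > 70
  N22 sheds 135 MW: no online neighbours, lost.
Round 6 — N27 trips offline.
  N27 sheds 251 MW: no online neighbours, lost.
No further trips.

yes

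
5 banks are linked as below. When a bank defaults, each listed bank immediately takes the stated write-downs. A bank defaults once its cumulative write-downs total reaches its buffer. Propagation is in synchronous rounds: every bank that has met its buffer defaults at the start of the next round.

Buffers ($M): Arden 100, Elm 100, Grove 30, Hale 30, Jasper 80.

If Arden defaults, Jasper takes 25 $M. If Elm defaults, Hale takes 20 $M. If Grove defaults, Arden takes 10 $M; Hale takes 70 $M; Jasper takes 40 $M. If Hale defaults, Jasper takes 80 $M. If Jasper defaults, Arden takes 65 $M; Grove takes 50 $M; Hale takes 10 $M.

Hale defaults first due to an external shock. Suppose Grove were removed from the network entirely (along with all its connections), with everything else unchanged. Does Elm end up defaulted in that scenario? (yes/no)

With Grove removed:
Round 1 — Hale defaults (initial).
  Jasper: +80 → 80 ≥ 80
Round 2 — Jasper defaults.
  Arden: +65 → 65 < 100
No further defaults.

no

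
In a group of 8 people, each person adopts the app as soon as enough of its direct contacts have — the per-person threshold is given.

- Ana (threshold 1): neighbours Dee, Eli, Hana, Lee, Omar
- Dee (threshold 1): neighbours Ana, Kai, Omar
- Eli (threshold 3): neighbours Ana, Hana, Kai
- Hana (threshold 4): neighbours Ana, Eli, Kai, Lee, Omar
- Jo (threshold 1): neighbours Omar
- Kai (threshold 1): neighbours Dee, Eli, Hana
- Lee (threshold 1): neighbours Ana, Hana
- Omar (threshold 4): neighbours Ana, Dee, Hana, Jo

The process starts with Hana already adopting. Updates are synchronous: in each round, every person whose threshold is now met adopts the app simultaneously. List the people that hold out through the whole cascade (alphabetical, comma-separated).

Jo, Omar

Round 1 — Hana adopts the app (initial).
Round 2 — checking thresholds:
  Ana: 1 of 5 neighbours ≥ 1, adopts the app.
  Eli: 1 of 3 neighbours < 3, holds.
  Kai: 1 of 3 neighbours ≥ 1, adopts the app.
  Lee: 1 of 2 neighbours ≥ 1, adopts the app.
  Omar: 1 of 4 neighbours < 4, holds.
Round 3 — checking thresholds:
  Dee: 2 of 3 neighbours ≥ 1, adopts the app.
  Eli: 3 of 3 neighbours ≥ 3, adopts the app.
  Omar: 2 of 4 neighbours < 4, holds.
Round 4 — no new adoptions; cascade stops.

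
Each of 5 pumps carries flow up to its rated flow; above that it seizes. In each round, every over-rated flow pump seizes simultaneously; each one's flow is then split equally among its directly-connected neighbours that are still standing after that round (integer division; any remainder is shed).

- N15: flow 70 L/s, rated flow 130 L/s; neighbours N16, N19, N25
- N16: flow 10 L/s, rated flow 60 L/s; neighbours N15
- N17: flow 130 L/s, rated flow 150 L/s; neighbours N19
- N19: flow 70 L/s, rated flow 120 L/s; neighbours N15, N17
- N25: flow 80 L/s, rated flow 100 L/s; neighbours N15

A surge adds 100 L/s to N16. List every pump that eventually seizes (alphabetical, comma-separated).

N15, N16, N17, N19, N25

Round 1 — N16 at 110 > 60. N16 seizes.
  N16 sheds 110 L/s to N15: 110 each.
    N15: 70+110 = 180 > 130
Round 2 — N15 seizes.
  N15 sheds 180 L/s to N19, N25: 90 each.
    N19: 70+90 = 160 > 120
    N25: 80+90 = 170 > 100
Round 3 — N19, N25 seize.
  N19 sheds 160 L/s to N17: 160 each.
    N17: 130+160 = 290 > 150
  N25 sheds 170 L/s: no online neighbours, lost.
Round 4 — N17 seizes.
  N17 sheds 290 L/s: no online neighbours, lost.
No further seizures.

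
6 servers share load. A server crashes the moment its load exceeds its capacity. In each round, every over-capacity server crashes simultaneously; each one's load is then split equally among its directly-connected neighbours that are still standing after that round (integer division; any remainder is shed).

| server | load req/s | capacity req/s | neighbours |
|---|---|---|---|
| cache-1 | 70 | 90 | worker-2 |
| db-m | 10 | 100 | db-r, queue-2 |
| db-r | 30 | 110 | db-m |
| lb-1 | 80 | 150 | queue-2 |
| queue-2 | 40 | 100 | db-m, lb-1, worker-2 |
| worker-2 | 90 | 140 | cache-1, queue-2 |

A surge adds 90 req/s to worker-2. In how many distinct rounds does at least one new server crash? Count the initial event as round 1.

2

Round 1 — worker-2 at 180 > 140. worker-2 crashes.
  worker-2 sheds 180 req/s to cache-1, queue-2: 90 each.
    cache-1: 70+90 = 160 > 90
    queue-2: 40+90 = 130 > 100
Round 2 — cache-1, queue-2 crash.
  cache-1 sheds 160 req/s: no online neighbours, lost.
  queue-2 sheds 130 req/s to db-m, lb-1: 65 each.
    db-m: 10+65 = 75 ≤ 100
    lb-1: 80+65 = 145 ≤ 150
No further crashes.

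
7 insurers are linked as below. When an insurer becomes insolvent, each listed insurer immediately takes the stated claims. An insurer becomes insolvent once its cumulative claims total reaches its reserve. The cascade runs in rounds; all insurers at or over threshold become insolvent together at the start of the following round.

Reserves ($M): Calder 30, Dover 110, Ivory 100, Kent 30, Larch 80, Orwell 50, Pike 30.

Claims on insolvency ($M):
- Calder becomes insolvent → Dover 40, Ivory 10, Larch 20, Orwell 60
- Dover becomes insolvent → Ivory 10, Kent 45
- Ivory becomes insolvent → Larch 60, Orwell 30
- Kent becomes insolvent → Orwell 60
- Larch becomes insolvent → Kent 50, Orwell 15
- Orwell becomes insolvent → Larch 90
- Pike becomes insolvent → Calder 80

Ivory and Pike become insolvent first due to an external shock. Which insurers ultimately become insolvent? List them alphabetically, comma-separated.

Round 1 — Ivory, Pike become insolvent (initial).
  Calder: +80 → 80 ≥ 30
  Larch: +60 → 60 < 80
  Orwell: +30 → 30 < 50
Round 2 — Calder becomes insolvent.
  Dover: +40 → 40 < 110
  Larch: +20 → 80 ≥ 80
  Orwell: +60 → 90 ≥ 50
Round 3 — Larch, Orwell become insolvent.
  Kent: +50 → 50 ≥ 30
Round 4 — Kent becomes insolvent.
No further insolvencies.

Calder, Ivory, Kent, Larch, Orwell, Pike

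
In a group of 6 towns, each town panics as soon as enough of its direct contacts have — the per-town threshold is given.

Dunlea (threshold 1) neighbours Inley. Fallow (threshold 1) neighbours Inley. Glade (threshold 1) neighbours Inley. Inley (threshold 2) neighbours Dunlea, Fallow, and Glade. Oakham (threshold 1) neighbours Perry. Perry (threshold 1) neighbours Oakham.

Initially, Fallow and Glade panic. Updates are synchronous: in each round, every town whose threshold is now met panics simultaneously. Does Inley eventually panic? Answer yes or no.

yes

Round 1 — Fallow, Glade panic (initial).
Round 2 — checking thresholds:
  Inley: 2 of 3 neighbours ≥ 2, panics.
Round 3 — checking thresholds:
  Dunlea: 1 of 1 neighbours ≥ 1, panics.
Round 4 — no new panics; cascade stops.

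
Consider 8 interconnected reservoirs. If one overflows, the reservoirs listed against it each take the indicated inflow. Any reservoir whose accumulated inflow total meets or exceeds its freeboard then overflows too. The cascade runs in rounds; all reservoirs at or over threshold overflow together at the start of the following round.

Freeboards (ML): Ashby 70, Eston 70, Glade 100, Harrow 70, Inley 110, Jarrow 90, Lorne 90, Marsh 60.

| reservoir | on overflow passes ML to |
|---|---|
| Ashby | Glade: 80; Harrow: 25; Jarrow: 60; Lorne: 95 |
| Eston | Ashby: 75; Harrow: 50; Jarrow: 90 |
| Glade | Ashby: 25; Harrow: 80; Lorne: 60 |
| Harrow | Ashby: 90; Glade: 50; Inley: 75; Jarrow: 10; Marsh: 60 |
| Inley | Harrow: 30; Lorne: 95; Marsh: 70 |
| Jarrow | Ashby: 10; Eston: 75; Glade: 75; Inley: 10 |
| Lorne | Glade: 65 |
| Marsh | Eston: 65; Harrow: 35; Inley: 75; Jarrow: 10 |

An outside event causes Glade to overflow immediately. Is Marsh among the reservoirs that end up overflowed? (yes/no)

Round 1 — Glade overflows (initial).
  Ashby: +25 → 25 < 70
  Harrow: +80 → 80 ≥ 70
  Lorne: +60 → 60 < 90
Round 2 — Harrow overflows.
  Ashby: +90 → 115 ≥ 70
  Inley: +75 → 75 < 110
  Jarrow: +10 → 10 < 90
  Marsh: +60 → 60 ≥ 60
Round 3 — Ashby, Marsh overflow.
  Eston: +65 → 65 < 70
  Inley: +75 → 150 ≥ 110
  Jarrow: +60+10 → 80 < 90
  Lorne: +95 → 155 ≥ 90
Round 4 — Inley, Lorne overflow.
No further overflows.

yes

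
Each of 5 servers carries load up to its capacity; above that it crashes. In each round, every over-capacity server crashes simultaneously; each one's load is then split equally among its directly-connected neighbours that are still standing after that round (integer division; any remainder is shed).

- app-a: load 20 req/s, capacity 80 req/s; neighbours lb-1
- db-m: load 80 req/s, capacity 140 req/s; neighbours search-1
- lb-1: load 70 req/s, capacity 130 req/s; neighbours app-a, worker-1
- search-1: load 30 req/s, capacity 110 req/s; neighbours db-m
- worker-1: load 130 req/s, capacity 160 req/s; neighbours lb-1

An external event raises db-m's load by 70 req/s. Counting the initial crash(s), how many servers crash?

Round 1 — db-m at 150 > 140. db-m crashes.
  db-m sheds 150 req/s to search-1: 150 each.
    search-1: 30+150 = 180 > 110
Round 2 — search-1 crashes.
  search-1 sheds 180 req/s: no online neighbours, lost.
No further crashes.

2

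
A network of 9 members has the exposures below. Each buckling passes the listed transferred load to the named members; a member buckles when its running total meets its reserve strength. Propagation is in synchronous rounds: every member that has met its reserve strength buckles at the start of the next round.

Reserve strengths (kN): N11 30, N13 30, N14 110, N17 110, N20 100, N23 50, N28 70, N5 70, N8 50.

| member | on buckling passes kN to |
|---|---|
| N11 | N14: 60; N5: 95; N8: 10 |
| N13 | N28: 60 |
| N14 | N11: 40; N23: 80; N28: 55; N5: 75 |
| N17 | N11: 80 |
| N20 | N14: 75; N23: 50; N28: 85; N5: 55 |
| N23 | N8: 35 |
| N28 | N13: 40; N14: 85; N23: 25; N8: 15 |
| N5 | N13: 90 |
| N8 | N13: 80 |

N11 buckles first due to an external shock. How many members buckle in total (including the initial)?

3

Round 1 — N11 buckles (initial).
  N14: +60 → 60 < 110
  N5: +95 → 95 ≥ 70
  N8: +10 → 10 < 50
Round 2 — N5 buckles.
  N13: +90 → 90 ≥ 30
Round 3 — N13 buckles.
  N28: +60 → 60 < 70
No further bucklings.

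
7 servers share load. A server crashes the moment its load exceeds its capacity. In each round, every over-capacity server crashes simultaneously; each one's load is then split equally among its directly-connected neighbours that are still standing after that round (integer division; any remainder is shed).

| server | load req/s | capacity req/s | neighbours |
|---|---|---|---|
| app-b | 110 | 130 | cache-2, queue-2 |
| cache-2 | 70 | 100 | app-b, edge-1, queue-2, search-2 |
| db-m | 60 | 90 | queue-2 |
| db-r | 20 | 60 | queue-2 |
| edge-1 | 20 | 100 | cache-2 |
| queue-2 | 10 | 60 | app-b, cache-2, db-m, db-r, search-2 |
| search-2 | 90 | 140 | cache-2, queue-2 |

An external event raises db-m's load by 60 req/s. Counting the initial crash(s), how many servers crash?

Round 1 — db-m at 120 > 90. db-m crashes.
  db-m sheds 120 req/s to queue-2: 120 each.
    queue-2: 10+120 = 130 > 60
Round 2 — queue-2 crashes.
  queue-2 sheds 130 req/s to app-b, cache-2, db-r, search-2: 32 each (2 lost).
    app-b: 110+32 = 142 > 130
    cache-2: 70+32 = 102 > 100
    db-r: 20+32 = 52 ≤ 60
    search-2: 90+32 = 122 ≤ 140
Round 3 — app-b, cache-2 crash.
  app-b sheds 142 req/s: no online neighbours, lost.
  cache-2 sheds 102 req/s to edge-1, search-2: 51 each.
    edge-1: 20+51 = 71 ≤ 100
    search-2: 122+51 = 173 > 140
Round 4 — search-2 crashes.
  search-2 sheds 173 req/s: no online neighbours, lost.
No further crashes.

5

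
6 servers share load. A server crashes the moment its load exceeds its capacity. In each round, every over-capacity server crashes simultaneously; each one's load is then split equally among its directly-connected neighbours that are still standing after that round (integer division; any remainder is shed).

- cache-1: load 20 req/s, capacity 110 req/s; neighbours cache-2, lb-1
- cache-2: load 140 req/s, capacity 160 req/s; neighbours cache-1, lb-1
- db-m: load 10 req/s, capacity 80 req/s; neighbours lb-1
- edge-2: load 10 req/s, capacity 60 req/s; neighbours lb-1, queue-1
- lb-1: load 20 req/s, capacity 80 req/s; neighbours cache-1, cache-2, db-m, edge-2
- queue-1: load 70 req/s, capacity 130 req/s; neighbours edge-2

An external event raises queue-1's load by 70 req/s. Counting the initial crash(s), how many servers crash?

5

Round 1 — queue-1 at 140 > 130. queue-1 crashes.
  queue-1 sheds 140 req/s to edge-2: 140 each.
    edge-2: 10+140 = 150 > 60
Round 2 — edge-2 crashes.
  edge-2 sheds 150 req/s to lb-1: 150 each.
    lb-1: 20+150 = 170 > 80
Round 3 — lb-1 crashes.
  lb-1 sheds 170 req/s to cache-1, cache-2, db-m: 56 each (2 lost).
    cache-1: 20+56 = 76 ≤ 110
    cache-2: 140+56 = 196 > 160
    db-m: 10+56 = 66 ≤ 80
Round 4 — cache-2 crashes.
  cache-2 sheds 196 req/s to cache-1: 196 each.
    cache-1: 76+196 = 272 > 110
Round 5 — cache-1 crashes.
  cache-1 sheds 272 req/s: no online neighbours, lost.
No further crashes.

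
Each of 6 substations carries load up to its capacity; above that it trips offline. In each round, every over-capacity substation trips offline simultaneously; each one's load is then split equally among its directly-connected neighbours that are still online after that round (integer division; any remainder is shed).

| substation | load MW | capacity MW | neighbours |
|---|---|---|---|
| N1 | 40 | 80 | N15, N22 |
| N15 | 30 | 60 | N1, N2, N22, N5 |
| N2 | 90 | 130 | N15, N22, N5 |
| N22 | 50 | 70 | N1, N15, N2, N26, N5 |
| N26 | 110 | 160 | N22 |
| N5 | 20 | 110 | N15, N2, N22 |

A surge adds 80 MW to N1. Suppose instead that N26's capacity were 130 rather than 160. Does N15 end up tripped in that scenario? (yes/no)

With N26's capacity at 130:
Round 1 — N1 at 120 > 80. N1 trips offline.
  N1 sheds 120 MW to N15, N22: 60 each.
    N15: 30+60 = 90 > 60
    N22: 50+60 = 110 > 70
Round 2 — N15, N22 trip offline.
  N15 sheds 90 MW to N2, N5: 45 each.
    N2: 90+45 = 135 > 130
    N5: 20+45 = 65 ≤ 110
  N22 sheds 110 MW to N2, N26, N5: 36 each (2 lost).
    N2: 135+36 = 171 > 130
    N26: 110+36 = 146 > 130
    N5: 65+36 = 101 ≤ 110
Round 3 — N2, N26 trip offline.
  N2 sheds 171 MW to N5: 171 each.
    N5: 101+171 = 272 > 110
  N26 sheds 146 MW: no online neighbours, lost.
Round 4 — N5 trips offline.
  N5 sheds 272 MW: no online neighbours, lost.
No further trips.

yes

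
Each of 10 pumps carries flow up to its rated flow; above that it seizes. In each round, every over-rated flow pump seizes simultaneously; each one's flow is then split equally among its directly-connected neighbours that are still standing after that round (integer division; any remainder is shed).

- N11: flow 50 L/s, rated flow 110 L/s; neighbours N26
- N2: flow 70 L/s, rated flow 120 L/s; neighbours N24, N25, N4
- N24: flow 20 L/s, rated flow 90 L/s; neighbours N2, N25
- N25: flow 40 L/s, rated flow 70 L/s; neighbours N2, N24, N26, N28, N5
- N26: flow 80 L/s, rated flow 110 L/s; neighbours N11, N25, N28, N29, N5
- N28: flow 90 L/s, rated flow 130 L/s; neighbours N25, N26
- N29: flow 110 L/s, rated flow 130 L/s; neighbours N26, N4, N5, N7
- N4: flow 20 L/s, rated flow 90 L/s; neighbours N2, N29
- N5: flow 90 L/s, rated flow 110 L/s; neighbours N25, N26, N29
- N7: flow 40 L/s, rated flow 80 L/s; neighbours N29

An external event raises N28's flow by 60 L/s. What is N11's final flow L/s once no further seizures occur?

101

Round 1 — N28 at 150 > 130. N28 seizes.
  N28 sheds 150 L/s to N25, N26: 75 each.
    N25: 40+75 = 115 > 70
    N26: 80+75 = 155 > 110
Round 2 — N25, N26 seize.
  N25 sheds 115 L/s to N2, N24, N5: 38 each (1 lost).
    N2: 70+38 = 108 ≤ 120
    N24: 20+38 = 58 ≤ 90
    N5: 90+38 = 128 > 110
  N26 sheds 155 L/s to N11, N29, N5: 51 each (2 lost).
    N11: 50+51 = 101 ≤ 110
    N29: 110+51 = 161 > 130
    N5: 128+51 = 179 > 110
Round 3 — N29, N5 seize.
  N29 sheds 161 L/s to N4, N7: 80 each (1 lost).
    N4: 20+80 = 100 > 90
    N7: 40+80 = 120 > 80
  N5 sheds 179 L/s: no online neighbours, lost.
Round 4 — N4, N7 seize.
  N4 sheds 100 L/s to N2: 100 each.
    N2: 108+100 = 208 > 120
  N7 sheds 120 L/s: no online neighbours, lost.
Round 5 — N2 seizes.
  N2 sheds 208 L/s to N24: 208 each.
    N24: 58+208 = 266 > 90
Round 6 — N24 seizes.
  N24 sheds 266 L/s: no online neighbours, lost.
No further seizures.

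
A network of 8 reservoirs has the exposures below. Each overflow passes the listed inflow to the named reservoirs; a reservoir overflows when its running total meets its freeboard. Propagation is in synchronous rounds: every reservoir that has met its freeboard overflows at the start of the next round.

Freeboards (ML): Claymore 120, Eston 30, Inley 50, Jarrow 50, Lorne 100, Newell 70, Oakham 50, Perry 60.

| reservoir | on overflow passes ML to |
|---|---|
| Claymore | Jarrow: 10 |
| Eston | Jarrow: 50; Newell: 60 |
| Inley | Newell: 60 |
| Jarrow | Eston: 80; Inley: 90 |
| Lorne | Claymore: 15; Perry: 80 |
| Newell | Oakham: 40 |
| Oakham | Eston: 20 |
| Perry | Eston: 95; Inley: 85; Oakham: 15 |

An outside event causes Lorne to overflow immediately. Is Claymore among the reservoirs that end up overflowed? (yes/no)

no

Round 1 — Lorne overflows (initial).
  Claymore: +15 → 15 < 120
  Perry: +80 → 80 ≥ 60
Round 2 — Perry overflows.
  Eston: +95 → 95 ≥ 30
  Inley: +85 → 85 ≥ 50
  Oakham: +15 → 15 < 50
Round 3 — Eston, Inley overflow.
  Jarrow: +50 → 50 ≥ 50
  Newell: +60+60 → 120 ≥ 70
Round 4 — Jarrow, Newell overflow.
  Oakham: +40 → 55 ≥ 50
Round 5 — Oakham overflows.
No further overflows.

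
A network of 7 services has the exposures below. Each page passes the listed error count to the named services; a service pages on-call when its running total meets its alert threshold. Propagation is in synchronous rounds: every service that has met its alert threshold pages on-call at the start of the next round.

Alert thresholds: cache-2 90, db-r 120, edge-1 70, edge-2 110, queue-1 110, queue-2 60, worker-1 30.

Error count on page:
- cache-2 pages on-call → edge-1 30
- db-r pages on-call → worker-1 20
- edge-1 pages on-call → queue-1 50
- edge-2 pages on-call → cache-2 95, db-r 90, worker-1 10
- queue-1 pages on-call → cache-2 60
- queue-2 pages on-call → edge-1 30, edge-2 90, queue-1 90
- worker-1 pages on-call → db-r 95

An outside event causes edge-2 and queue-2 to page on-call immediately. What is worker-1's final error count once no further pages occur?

10

Round 1 — edge-2, queue-2 page on-call (initial).
  cache-2: +95 → 95 ≥ 90
  db-r: +90 → 90 < 120
  edge-1: +30 → 30 < 70
  queue-1: +90 → 90 < 110
  worker-1: +10 → 10 < 30
Round 2 — cache-2 pages on-call.
  edge-1: +30 → 60 < 70
No further pages.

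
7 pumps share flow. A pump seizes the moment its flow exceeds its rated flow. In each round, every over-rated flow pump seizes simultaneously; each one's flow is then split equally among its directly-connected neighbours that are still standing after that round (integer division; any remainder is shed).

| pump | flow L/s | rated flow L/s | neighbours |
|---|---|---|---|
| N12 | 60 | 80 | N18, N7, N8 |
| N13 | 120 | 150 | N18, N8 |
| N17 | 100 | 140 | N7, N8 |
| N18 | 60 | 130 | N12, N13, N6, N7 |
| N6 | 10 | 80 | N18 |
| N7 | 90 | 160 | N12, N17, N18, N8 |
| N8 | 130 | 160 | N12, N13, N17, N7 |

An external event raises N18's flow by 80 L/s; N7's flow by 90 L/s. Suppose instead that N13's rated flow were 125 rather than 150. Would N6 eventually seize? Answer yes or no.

no

With N13's rated flow at 125:
Round 1 — N18 at 140 > 130; N7 at 180 > 160. N18, N7 seize.
  N18 sheds 140 L/s to N12, N13, N6: 46 each (2 lost).
    N12: 60+46 = 106 > 80
    N13: 120+46 = 166 > 125
    N6: 10+46 = 56 ≤ 80
  N7 sheds 180 L/s to N12, N17, N8: 60 each.
    N12: 106+60 = 166 > 80
    N17: 100+60 = 160 > 140
    N8: 130+60 = 190 > 160
Round 2 — N12, N13, N17, N8 seize.
  N12 sheds 166 L/s: no online neighbours, lost.
  N13 sheds 166 L/s: no online neighbours, lost.
  N17 sheds 160 L/s: no online neighbours, lost.
  N8 sheds 190 L/s: no online neighbours, lost.
No further seizures.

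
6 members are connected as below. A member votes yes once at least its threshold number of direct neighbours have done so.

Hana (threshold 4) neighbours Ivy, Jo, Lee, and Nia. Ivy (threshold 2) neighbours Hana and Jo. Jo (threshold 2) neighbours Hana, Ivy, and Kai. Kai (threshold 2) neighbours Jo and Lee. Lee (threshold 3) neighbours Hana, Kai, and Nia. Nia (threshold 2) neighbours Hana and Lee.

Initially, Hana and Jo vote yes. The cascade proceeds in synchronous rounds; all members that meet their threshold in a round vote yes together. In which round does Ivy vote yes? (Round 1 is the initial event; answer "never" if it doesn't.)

Round 1 — Hana, Jo vote yes (initial).
Round 2 — checking thresholds:
  Ivy: 2 of 2 neighbours ≥ 2, votes yes.
  Kai: 1 of 2 neighbours < 2, below threshold.
  Lee: 1 of 3 neighbours < 3, below threshold.
  Nia: 1 of 2 neighbours < 2, below threshold.
Round 3 — no new yes votes; cascade stops.

2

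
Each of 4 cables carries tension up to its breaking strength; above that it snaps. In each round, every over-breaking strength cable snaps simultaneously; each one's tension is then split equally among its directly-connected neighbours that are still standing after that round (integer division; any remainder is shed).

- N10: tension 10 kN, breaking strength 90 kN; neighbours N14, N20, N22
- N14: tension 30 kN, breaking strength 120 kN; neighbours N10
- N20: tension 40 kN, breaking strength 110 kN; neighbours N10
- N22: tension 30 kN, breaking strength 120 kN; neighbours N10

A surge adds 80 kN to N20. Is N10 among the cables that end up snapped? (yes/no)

Round 1 — N20 at 120 > 110. N20 snaps.
  N20 sheds 120 kN to N10: 120 each.
    N10: 10+120 = 130 > 90
Round 2 — N10 snaps.
  N10 sheds 130 kN to N14, N22: 65 each.
    N14: 30+65 = 95 ≤ 120
    N22: 30+65 = 95 ≤ 120
No further breaks.

yes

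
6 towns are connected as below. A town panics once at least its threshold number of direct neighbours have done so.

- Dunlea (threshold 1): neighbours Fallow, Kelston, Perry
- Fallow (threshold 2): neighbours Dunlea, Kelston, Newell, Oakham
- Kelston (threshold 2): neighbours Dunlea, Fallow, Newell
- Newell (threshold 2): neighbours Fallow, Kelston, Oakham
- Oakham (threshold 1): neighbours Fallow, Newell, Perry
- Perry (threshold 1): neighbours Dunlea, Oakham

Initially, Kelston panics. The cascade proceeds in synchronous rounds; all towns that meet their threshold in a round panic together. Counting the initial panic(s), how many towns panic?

6

Round 1 — Kelston panics (initial).
Round 2 — checking thresholds:
  Dunlea: 1 of 3 neighbours ≥ 1, panics.
  Fallow: 1 of 4 neighbours < 2, below threshold.
  Newell: 1 of 3 neighbours < 2, below threshold.
Round 3 — checking thresholds:
  Fallow: 2 of 4 neighbours ≥ 2, panics.
  Newell: 1 of 3 neighbours < 2, below threshold.
  Perry: 1 of 2 neighbours ≥ 1, panics.
Round 4 — checking thresholds:
  Newell: 2 of 3 neighbours ≥ 2, panics.
  Oakham: 2 of 3 neighbours ≥ 1, panics.
Round 5 — no new panics; cascade stops.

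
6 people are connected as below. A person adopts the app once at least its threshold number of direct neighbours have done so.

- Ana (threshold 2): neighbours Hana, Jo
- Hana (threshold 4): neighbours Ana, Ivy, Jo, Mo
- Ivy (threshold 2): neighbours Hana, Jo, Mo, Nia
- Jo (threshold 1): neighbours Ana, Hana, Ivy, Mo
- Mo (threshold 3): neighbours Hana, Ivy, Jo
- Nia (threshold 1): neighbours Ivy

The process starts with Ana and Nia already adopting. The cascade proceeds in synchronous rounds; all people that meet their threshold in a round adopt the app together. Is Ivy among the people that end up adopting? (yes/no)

Round 1 — Ana, Nia adopt the app (initial).
Round 2 — checking thresholds:
  Hana: 1 of 4 neighbours < 4, below threshold.
  Ivy: 1 of 4 neighbours < 2, below threshold.
  Jo: 1 of 4 neighbours ≥ 1, adopts the app.
Round 3 — checking thresholds:
  Hana: 2 of 4 neighbours < 4, below threshold.
  Ivy: 2 of 4 neighbours ≥ 2, adopts the app.
  Mo: 1 of 3 neighbours < 3, below threshold.
Round 4 — no new adoptions; cascade stops.

yes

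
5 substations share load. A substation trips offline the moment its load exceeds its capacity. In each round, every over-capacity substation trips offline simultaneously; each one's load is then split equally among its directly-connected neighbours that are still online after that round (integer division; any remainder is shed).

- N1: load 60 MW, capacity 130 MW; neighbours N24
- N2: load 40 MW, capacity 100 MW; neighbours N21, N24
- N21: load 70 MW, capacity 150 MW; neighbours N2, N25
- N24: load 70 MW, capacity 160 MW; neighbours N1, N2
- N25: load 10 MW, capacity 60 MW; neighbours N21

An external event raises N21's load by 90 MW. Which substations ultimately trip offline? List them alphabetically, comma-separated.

Round 1 — N21 at 160 > 150. N21 trips offline.
  N21 sheds 160 MW to N2, N25: 80 each.
    N2: 40+80 = 120 > 100
    N25: 10+80 = 90 > 60
Round 2 — N2, N25 trip offline.
  N2 sheds 120 MW to N24: 120 each.
    N24: 70+120 = 190 > 160
  N25 sheds 90 MW: no online neighbours, lost.
Round 3 — N24 trips offline.
  N24 sheds 190 MW to N1: 190 each.
    N1: 60+190 = 250 > 130
Round 4 — N1 trips offline.
  N1 sheds 250 MW: no online neighbours, lost.
No further trips.

N1, N2, N21, N24, N25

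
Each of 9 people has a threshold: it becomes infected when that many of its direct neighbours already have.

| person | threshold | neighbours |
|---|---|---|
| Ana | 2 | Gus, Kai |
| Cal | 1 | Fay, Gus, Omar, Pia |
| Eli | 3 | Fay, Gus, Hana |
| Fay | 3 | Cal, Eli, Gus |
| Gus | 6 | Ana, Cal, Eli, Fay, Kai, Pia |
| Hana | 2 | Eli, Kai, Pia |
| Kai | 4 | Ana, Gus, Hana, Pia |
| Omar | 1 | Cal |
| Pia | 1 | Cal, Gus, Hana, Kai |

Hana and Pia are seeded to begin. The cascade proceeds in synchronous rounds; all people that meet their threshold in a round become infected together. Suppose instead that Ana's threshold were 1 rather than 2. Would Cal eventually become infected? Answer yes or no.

yes

With Ana's threshold at 1:
Round 1 — Hana, Pia become infected (initial).
Round 2 — checking thresholds:
  Cal: 1 of 4 neighbours ≥ 1, becomes infected.
  Eli: 1 of 3 neighbours < 3, not yet.
  Gus: 1 of 6 neighbours < 6, not yet.
  Kai: 2 of 4 neighbours < 4, not yet.
Round 3 — checking thresholds:
  Eli: 1 of 3 neighbours < 3, not yet.
  Fay: 1 of 3 neighbours < 3, not yet.
  Gus: 2 of 6 neighbours < 6, not yet.
  Kai: 2 of 4 neighbours < 4, not yet.
  Omar: 1 of 1 neighbours ≥ 1, becomes infected.
Round 4 — no new infections; cascade stops.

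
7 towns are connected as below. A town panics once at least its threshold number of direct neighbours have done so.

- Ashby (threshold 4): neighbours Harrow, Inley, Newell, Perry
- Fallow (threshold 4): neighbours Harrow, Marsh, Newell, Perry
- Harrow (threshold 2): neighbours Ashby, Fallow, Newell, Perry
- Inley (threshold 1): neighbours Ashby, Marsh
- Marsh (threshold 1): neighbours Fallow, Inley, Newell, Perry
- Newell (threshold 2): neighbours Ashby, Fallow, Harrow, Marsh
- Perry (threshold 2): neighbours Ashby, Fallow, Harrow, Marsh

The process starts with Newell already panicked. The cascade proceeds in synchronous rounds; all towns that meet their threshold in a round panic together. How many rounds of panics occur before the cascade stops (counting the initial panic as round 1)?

Round 1 — Newell panics (initial).
Round 2 — checking thresholds:
  Ashby: 1 of 4 neighbours < 4, not yet.
  Fallow: 1 of 4 neighbours < 4, not yet.
  Harrow: 1 of 4 neighbours < 2, not yet.
  Marsh: 1 of 4 neighbours ≥ 1, panics.
Round 3 — checking thresholds:
  Ashby: 1 of 4 neighbours < 4, not yet.
  Fallow: 2 of 4 neighbours < 4, not yet.
  Harrow: 1 of 4 neighbours < 2, not yet.
  Inley: 1 of 2 neighbours ≥ 1, panics.
  Perry: 1 of 4 neighbours < 2, not yet.
Round 4 — no new panics; cascade stops.

3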